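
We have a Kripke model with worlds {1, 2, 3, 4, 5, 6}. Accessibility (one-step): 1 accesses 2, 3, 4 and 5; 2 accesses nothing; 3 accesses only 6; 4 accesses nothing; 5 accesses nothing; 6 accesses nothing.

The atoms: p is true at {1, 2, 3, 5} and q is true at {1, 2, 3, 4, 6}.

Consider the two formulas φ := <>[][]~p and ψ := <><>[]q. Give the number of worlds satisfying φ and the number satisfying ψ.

2 and 1

For <>[][]~p:
1: successors {2, 3, 4, 5}; [][]~p there: 2:T, 3:T, 4:T, 5:T. ✓
2: no successors, so <>[][]~p fails. ✗
3: successors {6}; [][]~p there: 6:T. ✓
4: no successors, so <>[][]~p fails. ✗
5: no successors, so <>[][]~p fails. ✗
6: no successors, so <>[][]~p fails. ✗
— 2 worlds.
For <><>[]q:
1: successors {2, 3, 4, 5}; <>[]q there: 2:F, 3:T, 4:F, 5:F. ✓
2: no successors, so <><>[]q fails. ✗
3: successors {6}; <>[]q there: 6:F. ✗
4: no successors, so <><>[]q fails. ✗
5: no successors, so <><>[]q fails. ✗
6: no successors, so <><>[]q fails. ✗
— 1 world.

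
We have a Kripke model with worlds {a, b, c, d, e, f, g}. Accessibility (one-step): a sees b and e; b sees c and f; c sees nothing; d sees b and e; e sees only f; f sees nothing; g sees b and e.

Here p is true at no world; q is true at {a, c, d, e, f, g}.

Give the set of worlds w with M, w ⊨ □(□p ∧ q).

a: successors {b, e}; □p ∧ q there: b:F, e:F. ✗
b: successors {c, f}; □p ∧ q there: c:T, f:T. ✓
c: no successors, so □(□p ∧ q) holds vacuously. ✓
d: successors {b, e}; □p ∧ q there: b:F, e:F. ✗
e: successors {f}; □p ∧ q there: f:T. ✓
f: no successors, so □(□p ∧ q) holds vacuously. ✓
g: successors {b, e}; □p ∧ q there: b:F, e:F. ✗

{b, c, e, f}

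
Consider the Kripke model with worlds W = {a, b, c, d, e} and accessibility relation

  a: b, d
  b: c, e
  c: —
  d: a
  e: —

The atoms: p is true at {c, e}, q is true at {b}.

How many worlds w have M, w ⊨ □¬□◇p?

4

a: successors {b, d}; ¬□◇p there: b:T, d:T. ✓
b: successors {c, e}; ¬□◇p there: c:F, e:F. ✗
c: no successors, so □¬□◇p holds vacuously. ✓
d: successors {a}; ¬□◇p there: a:T. ✓
e: no successors, so □¬□◇p holds vacuously. ✓
Satisfying worlds: {a, c, d, e}.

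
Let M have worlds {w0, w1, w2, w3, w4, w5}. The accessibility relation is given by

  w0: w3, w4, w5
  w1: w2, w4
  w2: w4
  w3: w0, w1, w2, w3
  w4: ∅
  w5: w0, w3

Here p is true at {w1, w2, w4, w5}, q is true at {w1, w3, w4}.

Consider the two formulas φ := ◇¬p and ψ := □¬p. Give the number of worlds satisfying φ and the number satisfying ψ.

For ◇¬p:
w0: successors {w3, w4, w5}; ¬p there: w3:T, w4:F, w5:F. ✓
w1: successors {w2, w4}; ¬p there: w2:F, w4:F. ✗
w2: successors {w4}; ¬p there: w4:F. ✗
w3: successors {w0, w1, w2, w3}; ¬p there: w0:T, w1:F, w2:F, w3:T. ✓
w4: no successors, so ◇¬p fails. ✗
w5: successors {w0, w3}; ¬p there: w0:T, w3:T. ✓
— 3 worlds.
For □¬p:
w0: successors {w3, w4, w5}; ¬p there: w3:T, w4:F, w5:F. ✗
w1: successors {w2, w4}; ¬p there: w2:F, w4:F. ✗
w2: successors {w4}; ¬p there: w4:F. ✗
w3: successors {w0, w1, w2, w3}; ¬p there: w0:T, w1:F, w2:F, w3:T. ✗
w4: no successors, so □¬p holds vacuously. ✓
w5: successors {w0, w3}; ¬p there: w0:T, w3:T. ✓
— 2 worlds.

3 and 2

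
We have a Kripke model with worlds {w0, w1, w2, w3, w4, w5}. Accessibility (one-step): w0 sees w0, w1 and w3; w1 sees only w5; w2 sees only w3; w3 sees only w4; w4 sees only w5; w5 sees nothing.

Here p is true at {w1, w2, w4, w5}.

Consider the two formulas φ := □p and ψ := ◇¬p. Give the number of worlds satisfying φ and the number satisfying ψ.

For □p:
w0: successors {w0, w1, w3}; p there: w0:F, w1:T, w3:F. ✗
w1: successors {w5}; p there: w5:T. ✓
w2: successors {w3}; p there: w3:F. ✗
w3: successors {w4}; p there: w4:T. ✓
w4: successors {w5}; p there: w5:T. ✓
w5: no successors, so □p holds vacuously. ✓
— 4 worlds.
For ◇¬p:
w0: successors {w0, w1, w3}; ¬p there: w0:T, w1:F, w3:T. ✓
w1: successors {w5}; ¬p there: w5:F. ✗
w2: successors {w3}; ¬p there: w3:T. ✓
w3: successors {w4}; ¬p there: w4:F. ✗
w4: successors {w5}; ¬p there: w5:F. ✗
w5: no successors, so ◇¬p fails. ✗
— 2 worlds.

4 and 2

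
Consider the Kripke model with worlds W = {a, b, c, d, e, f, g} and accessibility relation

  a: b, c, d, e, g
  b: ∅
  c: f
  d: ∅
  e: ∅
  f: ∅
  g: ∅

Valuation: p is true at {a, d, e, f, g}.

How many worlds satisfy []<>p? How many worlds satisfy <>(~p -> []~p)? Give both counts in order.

5 and 2

For []<>p:
a: successors {b, c, d, e, g}; <>p there: b:F, c:T, d:F, e:F, g:F. ✗
b: no successors, so []<>p holds vacuously. ✓
c: successors {f}; <>p there: f:F. ✗
d: no successors, so []<>p holds vacuously. ✓
e: no successors, so []<>p holds vacuously. ✓
f: no successors, so []<>p holds vacuously. ✓
g: no successors, so []<>p holds vacuously. ✓
— 5 worlds.
For <>(~p -> []~p):
a: successors {b, c, d, e, g}; ~p -> []~p there: b:T, c:F, d:T, e:T, g:T. ✓
b: no successors, so <>(~p -> []~p) fails. ✗
c: successors {f}; ~p -> []~p there: f:T. ✓
d: no successors, so <>(~p -> []~p) fails. ✗
e: no successors, so <>(~p -> []~p) fails. ✗
f: no successors, so <>(~p -> []~p) fails. ✗
g: no successors, so <>(~p -> []~p) fails. ✗
— 2 worlds.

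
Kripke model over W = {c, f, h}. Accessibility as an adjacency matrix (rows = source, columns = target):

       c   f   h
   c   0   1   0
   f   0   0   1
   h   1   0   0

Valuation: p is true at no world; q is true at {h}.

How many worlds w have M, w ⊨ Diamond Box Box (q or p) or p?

c: Diamond Box Box (q or p) is F, p is F. ✗
f: Diamond Box Box (q or p) is F, p is F. ✗
h: Diamond Box Box (q or p) is T, p is F. ✓
Satisfying worlds: {h}.

1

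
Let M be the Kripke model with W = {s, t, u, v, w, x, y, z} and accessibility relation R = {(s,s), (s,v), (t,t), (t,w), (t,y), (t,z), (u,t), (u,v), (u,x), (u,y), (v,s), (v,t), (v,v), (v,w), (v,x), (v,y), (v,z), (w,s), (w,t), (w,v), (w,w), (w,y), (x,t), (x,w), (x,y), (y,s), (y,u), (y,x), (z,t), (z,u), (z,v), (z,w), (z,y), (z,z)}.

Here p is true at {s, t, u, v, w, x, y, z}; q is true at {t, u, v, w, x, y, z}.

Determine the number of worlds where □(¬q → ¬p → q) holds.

s: successors {s, v}; ¬q → ¬p → q there: s:T, v:T. ✓
t: successors {t, w, y, z}; ¬q → ¬p → q there: t:T, w:T, y:T, z:T. ✓
u: successors {t, v, x, y}; ¬q → ¬p → q there: t:T, v:T, x:T, y:T. ✓
v: successors {s, t, v, w, x, y, z}; ¬q → ¬p → q there: s:T, t:T, v:T, w:T, x:T, y:T, z:T. ✓
w: successors {s, t, v, w, y}; ¬q → ¬p → q there: s:T, t:T, v:T, w:T, y:T. ✓
x: successors {t, w, y}; ¬q → ¬p → q there: t:T, w:T, y:T. ✓
y: successors {s, u, x}; ¬q → ¬p → q there: s:T, u:T, x:T. ✓
z: successors {t, u, v, w, y, z}; ¬q → ¬p → q there: t:T, u:T, v:T, w:T, y:T, z:T. ✓
Satisfying worlds: {s, t, u, v, w, x, y, z}.

8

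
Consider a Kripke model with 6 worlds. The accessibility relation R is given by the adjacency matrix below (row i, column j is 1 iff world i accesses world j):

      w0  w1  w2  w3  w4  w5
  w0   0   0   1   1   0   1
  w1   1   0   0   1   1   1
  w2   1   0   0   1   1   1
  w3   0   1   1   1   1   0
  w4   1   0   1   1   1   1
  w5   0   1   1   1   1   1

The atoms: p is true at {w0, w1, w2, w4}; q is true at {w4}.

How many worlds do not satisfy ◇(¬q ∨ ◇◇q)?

0

w0: successors {w2, w3, w5}; ¬q ∨ ◇◇q there: w2:T, w3:T, w5:T. ✓
w1: successors {w0, w3, w4, w5}; ¬q ∨ ◇◇q there: w0:T, w3:T, w4:T, w5:T. ✓
w2: successors {w0, w3, w4, w5}; ¬q ∨ ◇◇q there: w0:T, w3:T, w4:T, w5:T. ✓
w3: successors {w1, w2, w3, w4}; ¬q ∨ ◇◇q there: w1:T, w2:T, w3:T, w4:T. ✓
w4: successors {w0, w2, w3, w4, w5}; ¬q ∨ ◇◇q there: w0:T, w2:T, w3:T, w4:T, w5:T. ✓
w5: successors {w1, w2, w3, w4, w5}; ¬q ∨ ◇◇q there: w1:T, w2:T, w3:T, w4:T, w5:T. ✓
Satisfying worlds: {w0, w1, w2, w3, w4, w5}.
So ◇(¬q ∨ ◇◇q) fails at the other 0 worlds.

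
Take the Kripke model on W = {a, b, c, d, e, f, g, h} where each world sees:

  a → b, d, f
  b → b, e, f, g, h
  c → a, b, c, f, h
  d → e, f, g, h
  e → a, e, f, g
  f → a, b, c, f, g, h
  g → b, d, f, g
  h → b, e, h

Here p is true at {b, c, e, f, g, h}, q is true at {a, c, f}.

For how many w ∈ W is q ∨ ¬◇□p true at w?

4

a: q is T, ¬◇□p is F. ✓
b: q is F, ¬◇□p is F. ✗
c: q is T, ¬◇□p is F. ✓
d: q is F, ¬◇□p is F. ✗
e: q is F, ¬◇□p is T. ✓
f: q is T, ¬◇□p is F. ✓
g: q is F, ¬◇□p is F. ✗
h: q is F, ¬◇□p is F. ✗
Satisfying worlds: {a, c, e, f}.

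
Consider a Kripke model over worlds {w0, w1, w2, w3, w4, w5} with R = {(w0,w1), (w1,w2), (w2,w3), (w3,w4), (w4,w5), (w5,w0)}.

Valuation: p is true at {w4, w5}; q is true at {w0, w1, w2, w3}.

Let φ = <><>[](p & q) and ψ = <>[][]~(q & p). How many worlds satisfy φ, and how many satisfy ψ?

0 and 6

For <><>[](p & q):
w0: successors {w1}; <>[](p & q) there: w1:F. ✗
w1: successors {w2}; <>[](p & q) there: w2:F. ✗
w2: successors {w3}; <>[](p & q) there: w3:F. ✗
w3: successors {w4}; <>[](p & q) there: w4:F. ✗
w4: successors {w5}; <>[](p & q) there: w5:F. ✗
w5: successors {w0}; <>[](p & q) there: w0:F. ✗
— 0 worlds.
For <>[][]~(q & p):
w0: successors {w1}; [][]~(q & p) there: w1:T. ✓
w1: successors {w2}; [][]~(q & p) there: w2:T. ✓
w2: successors {w3}; [][]~(q & p) there: w3:T. ✓
w3: successors {w4}; [][]~(q & p) there: w4:T. ✓
w4: successors {w5}; [][]~(q & p) there: w5:T. ✓
w5: successors {w0}; [][]~(q & p) there: w0:T. ✓
— 6 worlds.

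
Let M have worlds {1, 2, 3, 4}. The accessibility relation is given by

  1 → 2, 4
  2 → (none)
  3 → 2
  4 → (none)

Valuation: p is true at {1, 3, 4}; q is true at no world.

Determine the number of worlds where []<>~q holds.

2

1: successors {2, 4}; <>~q there: 2:F, 4:F. ✗
2: no successors, so []<>~q holds vacuously. ✓
3: successors {2}; <>~q there: 2:F. ✗
4: no successors, so []<>~q holds vacuously. ✓
Satisfying worlds: {2, 4}.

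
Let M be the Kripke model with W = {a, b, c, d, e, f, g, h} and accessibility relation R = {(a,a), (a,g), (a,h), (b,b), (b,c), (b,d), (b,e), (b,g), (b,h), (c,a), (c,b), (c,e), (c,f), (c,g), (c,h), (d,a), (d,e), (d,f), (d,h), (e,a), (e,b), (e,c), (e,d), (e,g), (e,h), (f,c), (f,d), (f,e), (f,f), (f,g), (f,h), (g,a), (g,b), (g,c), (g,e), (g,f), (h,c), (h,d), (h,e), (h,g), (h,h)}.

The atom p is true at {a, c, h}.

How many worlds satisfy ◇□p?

0

a: successors {a, g, h}; □p there: a:F, g:F, h:F. ✗
b: successors {b, c, d, e, g, h}; □p there: b:F, c:F, d:F, e:F, g:F, h:F. ✗
c: successors {a, b, e, f, g, h}; □p there: a:F, b:F, e:F, f:F, g:F, h:F. ✗
d: successors {a, e, f, h}; □p there: a:F, e:F, f:F, h:F. ✗
e: successors {a, b, c, d, g, h}; □p there: a:F, b:F, c:F, d:F, g:F, h:F. ✗
f: successors {c, d, e, f, g, h}; □p there: c:F, d:F, e:F, f:F, g:F, h:F. ✗
g: successors {a, b, c, e, f}; □p there: a:F, b:F, c:F, e:F, f:F. ✗
h: successors {c, d, e, g, h}; □p there: c:F, d:F, e:F, g:F, h:F. ✗
Satisfying worlds: ∅.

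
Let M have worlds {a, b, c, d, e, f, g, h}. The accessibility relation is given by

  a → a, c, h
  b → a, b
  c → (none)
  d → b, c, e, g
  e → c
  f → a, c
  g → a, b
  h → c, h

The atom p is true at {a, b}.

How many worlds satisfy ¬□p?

5

a: □p is F. ✓
b: □p is T. ✗
c: □p is T. ✗
d: □p is F. ✓
e: □p is F. ✓
f: □p is F. ✓
g: □p is T. ✗
h: □p is F. ✓
Satisfying worlds: {a, d, e, f, h}.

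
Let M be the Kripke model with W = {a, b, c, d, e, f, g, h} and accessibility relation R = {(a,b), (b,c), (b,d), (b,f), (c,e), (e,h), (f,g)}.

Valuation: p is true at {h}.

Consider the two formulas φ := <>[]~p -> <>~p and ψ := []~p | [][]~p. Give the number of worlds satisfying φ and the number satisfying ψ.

7 and 8

For <>[]~p -> <>~p:
a: <>[]~p is T, <>~p is T. ✓
b: <>[]~p is T, <>~p is T. ✓
c: <>[]~p is F, <>~p is T. ✓
d: <>[]~p is F, <>~p is F. ✓
e: <>[]~p is T, <>~p is F. ✗
f: <>[]~p is T, <>~p is T. ✓
g: <>[]~p is F, <>~p is F. ✓
h: <>[]~p is F, <>~p is F. ✓
— 7 worlds.
For []~p | [][]~p:
a: []~p is T, [][]~p is T. ✓
b: []~p is T, [][]~p is T. ✓
c: []~p is T, [][]~p is F. ✓
d: []~p is T, [][]~p is T. ✓
e: []~p is F, [][]~p is T. ✓
f: []~p is T, [][]~p is T. ✓
g: []~p is T, [][]~p is T. ✓
h: []~p is T, [][]~p is T. ✓
— 8 worlds.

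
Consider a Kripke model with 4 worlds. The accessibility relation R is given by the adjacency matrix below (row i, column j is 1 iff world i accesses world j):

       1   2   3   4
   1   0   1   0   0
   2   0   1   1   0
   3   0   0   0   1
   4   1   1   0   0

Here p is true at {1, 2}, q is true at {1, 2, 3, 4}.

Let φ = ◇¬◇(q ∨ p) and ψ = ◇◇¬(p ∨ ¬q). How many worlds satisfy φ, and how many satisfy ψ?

For ◇¬◇(q ∨ p):
1: successors {2}; ¬◇(q ∨ p) there: 2:F. ✗
2: successors {2, 3}; ¬◇(q ∨ p) there: 2:F, 3:F. ✗
3: successors {4}; ¬◇(q ∨ p) there: 4:F. ✗
4: successors {1, 2}; ¬◇(q ∨ p) there: 1:F, 2:F. ✗
— 0 worlds.
For ◇◇¬(p ∨ ¬q):
1: successors {2}; ◇¬(p ∨ ¬q) there: 2:T. ✓
2: successors {2, 3}; ◇¬(p ∨ ¬q) there: 2:T, 3:T. ✓
3: successors {4}; ◇¬(p ∨ ¬q) there: 4:F. ✗
4: successors {1, 2}; ◇¬(p ∨ ¬q) there: 1:F, 2:T. ✓
— 3 worlds.

0 and 3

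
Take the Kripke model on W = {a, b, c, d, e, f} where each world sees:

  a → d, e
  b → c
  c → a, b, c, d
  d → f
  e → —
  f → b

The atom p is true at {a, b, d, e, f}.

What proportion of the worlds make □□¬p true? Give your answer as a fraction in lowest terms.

a: successors {d, e}; □¬p there: d:F, e:T. ✗
b: successors {c}; □¬p there: c:F. ✗
c: successors {a, b, c, d}; □¬p there: a:F, b:T, c:F, d:F. ✗
d: successors {f}; □¬p there: f:F. ✗
e: no successors, so □□¬p holds vacuously. ✓
f: successors {b}; □¬p there: b:T. ✓
That's 2 of 6 worlds, so 2/6 = 1/3.

1/3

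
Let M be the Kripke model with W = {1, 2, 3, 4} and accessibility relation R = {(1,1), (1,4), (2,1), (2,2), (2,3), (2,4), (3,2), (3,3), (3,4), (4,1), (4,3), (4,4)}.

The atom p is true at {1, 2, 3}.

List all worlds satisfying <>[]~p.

1: successors {1, 4}; []~p there: 1:F, 4:F. ✗
2: successors {1, 2, 3, 4}; []~p there: 1:F, 2:F, 3:F, 4:F. ✗
3: successors {2, 3, 4}; []~p there: 2:F, 3:F, 4:F. ✗
4: successors {1, 3, 4}; []~p there: 1:F, 3:F, 4:F. ✗

∅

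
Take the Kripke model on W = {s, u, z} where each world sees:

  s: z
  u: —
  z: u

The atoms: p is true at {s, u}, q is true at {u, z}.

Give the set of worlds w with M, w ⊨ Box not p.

s: successors {z}; not p there: z:T. ✓
u: no successors, so Box not p holds vacuously. ✓
z: successors {u}; not p there: u:F. ✗

{s, u}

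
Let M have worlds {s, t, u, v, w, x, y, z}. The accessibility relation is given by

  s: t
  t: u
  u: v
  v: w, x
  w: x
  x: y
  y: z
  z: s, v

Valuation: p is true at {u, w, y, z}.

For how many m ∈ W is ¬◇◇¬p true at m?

s: ◇◇¬p is F. ✓
t: ◇◇¬p is T. ✗
u: ◇◇¬p is T. ✗
v: ◇◇¬p is T. ✗
w: ◇◇¬p is F. ✓
x: ◇◇¬p is F. ✓
y: ◇◇¬p is T. ✗
z: ◇◇¬p is T. ✗
Satisfying worlds: {s, w, x}.

3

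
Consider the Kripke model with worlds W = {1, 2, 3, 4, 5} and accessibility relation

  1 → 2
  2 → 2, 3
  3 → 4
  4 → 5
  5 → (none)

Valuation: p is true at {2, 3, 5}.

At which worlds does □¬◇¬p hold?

{1, 3, 4, 5}

1: successors {2}; ¬◇¬p there: 2:T. ✓
2: successors {2, 3}; ¬◇¬p there: 2:T, 3:F. ✗
3: successors {4}; ¬◇¬p there: 4:T. ✓
4: successors {5}; ¬◇¬p there: 5:T. ✓
5: no successors, so □¬◇¬p holds vacuously. ✓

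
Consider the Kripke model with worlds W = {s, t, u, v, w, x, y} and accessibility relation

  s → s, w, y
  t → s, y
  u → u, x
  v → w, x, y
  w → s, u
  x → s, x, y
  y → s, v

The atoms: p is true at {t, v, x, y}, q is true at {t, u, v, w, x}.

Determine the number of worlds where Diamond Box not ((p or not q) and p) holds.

2

s: successors {s, w, y}; Box not ((p or not q) and p) there: s:F, w:T, y:F. ✓
t: successors {s, y}; Box not ((p or not q) and p) there: s:F, y:F. ✗
u: successors {u, x}; Box not ((p or not q) and p) there: u:F, x:F. ✗
v: successors {w, x, y}; Box not ((p or not q) and p) there: w:T, x:F, y:F. ✓
w: successors {s, u}; Box not ((p or not q) and p) there: s:F, u:F. ✗
x: successors {s, x, y}; Box not ((p or not q) and p) there: s:F, x:F, y:F. ✗
y: successors {s, v}; Box not ((p or not q) and p) there: s:F, v:F. ✗
Satisfying worlds: {s, v}.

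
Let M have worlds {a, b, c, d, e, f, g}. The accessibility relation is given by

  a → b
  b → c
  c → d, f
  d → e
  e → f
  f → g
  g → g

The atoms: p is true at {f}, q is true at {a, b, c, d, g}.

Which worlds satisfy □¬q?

a: successors {b}; ¬q there: b:F. ✗
b: successors {c}; ¬q there: c:F. ✗
c: successors {d, f}; ¬q there: d:F, f:T. ✗
d: successors {e}; ¬q there: e:T. ✓
e: successors {f}; ¬q there: f:T. ✓
f: successors {g}; ¬q there: g:F. ✗
g: successors {g}; ¬q there: g:F. ✗

{d, e}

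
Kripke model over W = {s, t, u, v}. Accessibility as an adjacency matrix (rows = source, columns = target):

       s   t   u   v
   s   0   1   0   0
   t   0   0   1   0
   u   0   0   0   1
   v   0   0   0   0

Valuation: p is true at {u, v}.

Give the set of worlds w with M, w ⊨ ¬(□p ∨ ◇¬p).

∅

s: □p ∨ ◇¬p is T. ✗
t: □p ∨ ◇¬p is T. ✗
u: □p ∨ ◇¬p is T. ✗
v: □p ∨ ◇¬p is T. ✗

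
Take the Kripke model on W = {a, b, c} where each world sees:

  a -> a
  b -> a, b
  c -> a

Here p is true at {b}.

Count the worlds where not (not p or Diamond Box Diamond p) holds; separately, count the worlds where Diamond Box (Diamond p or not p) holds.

For not (not p or Diamond Box Diamond p):
a: not p or Diamond Box Diamond p is T. ✗
b: not p or Diamond Box Diamond p is F. ✓
c: not p or Diamond Box Diamond p is T. ✗
— 1 world.
For Diamond Box (Diamond p or not p):
a: successors {a}; Box (Diamond p or not p) there: a:T. ✓
b: successors {a, b}; Box (Diamond p or not p) there: a:T, b:T. ✓
c: successors {a}; Box (Diamond p or not p) there: a:T. ✓
— 3 worlds.

1 and 3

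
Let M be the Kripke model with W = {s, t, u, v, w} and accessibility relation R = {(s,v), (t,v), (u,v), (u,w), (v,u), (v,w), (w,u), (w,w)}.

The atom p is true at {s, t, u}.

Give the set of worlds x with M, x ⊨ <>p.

s: successors {v}; p there: v:F. ✗
t: successors {v}; p there: v:F. ✗
u: successors {v, w}; p there: v:F, w:F. ✗
v: successors {u, w}; p there: u:T, w:F. ✓
w: successors {u, w}; p there: u:T, w:F. ✓

{v, w}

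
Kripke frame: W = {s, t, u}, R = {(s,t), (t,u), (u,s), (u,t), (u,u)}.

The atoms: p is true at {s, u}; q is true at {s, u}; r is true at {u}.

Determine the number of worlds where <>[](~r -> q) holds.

2

s: successors {t}; [](~r -> q) there: t:T. ✓
t: successors {u}; [](~r -> q) there: u:F. ✗
u: successors {s, t, u}; [](~r -> q) there: s:F, t:T, u:F. ✓
Satisfying worlds: {s, u}.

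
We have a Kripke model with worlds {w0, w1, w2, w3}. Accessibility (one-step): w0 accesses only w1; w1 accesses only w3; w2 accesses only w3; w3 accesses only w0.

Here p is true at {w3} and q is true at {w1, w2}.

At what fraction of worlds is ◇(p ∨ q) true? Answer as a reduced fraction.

w0: successors {w1}; p ∨ q there: w1:T. ✓
w1: successors {w3}; p ∨ q there: w3:T. ✓
w2: successors {w3}; p ∨ q there: w3:T. ✓
w3: successors {w0}; p ∨ q there: w0:F. ✗
That's 3 of 4 worlds, so 3/4.

3/4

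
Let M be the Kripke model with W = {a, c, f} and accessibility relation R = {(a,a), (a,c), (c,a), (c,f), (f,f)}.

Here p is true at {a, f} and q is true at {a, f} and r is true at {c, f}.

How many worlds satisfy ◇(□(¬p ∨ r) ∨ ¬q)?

a: successors {a, c}; □(¬p ∨ r) ∨ ¬q there: a:F, c:T. ✓
c: successors {a, f}; □(¬p ∨ r) ∨ ¬q there: a:F, f:T. ✓
f: successors {f}; □(¬p ∨ r) ∨ ¬q there: f:T. ✓
Satisfying worlds: {a, c, f}.

3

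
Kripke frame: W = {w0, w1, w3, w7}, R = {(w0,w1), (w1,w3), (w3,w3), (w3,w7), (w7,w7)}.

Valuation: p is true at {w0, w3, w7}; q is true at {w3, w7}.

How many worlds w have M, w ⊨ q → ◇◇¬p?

w0: q is F, ◇◇¬p is F. ✓
w1: q is F, ◇◇¬p is F. ✓
w3: q is T, ◇◇¬p is F. ✗
w7: q is T, ◇◇¬p is F. ✗
Satisfying worlds: {w0, w1}.

2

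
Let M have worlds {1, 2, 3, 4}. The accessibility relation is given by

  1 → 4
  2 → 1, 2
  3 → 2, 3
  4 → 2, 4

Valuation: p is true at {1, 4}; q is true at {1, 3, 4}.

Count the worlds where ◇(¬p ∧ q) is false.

3

1: successors {4}; ¬p ∧ q there: 4:F. ✗
2: successors {1, 2}; ¬p ∧ q there: 1:F, 2:F. ✗
3: successors {2, 3}; ¬p ∧ q there: 2:F, 3:T. ✓
4: successors {2, 4}; ¬p ∧ q there: 2:F, 4:F. ✗
Satisfying worlds: {3}.
So ◇(¬p ∧ q) fails at the other 3 worlds.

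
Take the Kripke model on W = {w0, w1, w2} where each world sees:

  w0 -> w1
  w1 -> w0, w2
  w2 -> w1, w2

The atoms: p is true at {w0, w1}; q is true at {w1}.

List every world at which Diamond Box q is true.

w0: successors {w1}; Box q there: w1:F. ✗
w1: successors {w0, w2}; Box q there: w0:T, w2:F. ✓
w2: successors {w1, w2}; Box q there: w1:F, w2:F. ✗

{w1}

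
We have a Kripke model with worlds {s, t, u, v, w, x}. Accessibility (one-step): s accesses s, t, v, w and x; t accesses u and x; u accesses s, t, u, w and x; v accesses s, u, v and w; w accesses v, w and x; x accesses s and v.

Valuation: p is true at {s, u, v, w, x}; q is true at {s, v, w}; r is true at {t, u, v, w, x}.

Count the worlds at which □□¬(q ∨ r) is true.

0

s: successors {s, t, v, w, x}; □¬(q ∨ r) there: s:F, t:F, v:F, w:F, x:F. ✗
t: successors {u, x}; □¬(q ∨ r) there: u:F, x:F. ✗
u: successors {s, t, u, w, x}; □¬(q ∨ r) there: s:F, t:F, u:F, w:F, x:F. ✗
v: successors {s, u, v, w}; □¬(q ∨ r) there: s:F, u:F, v:F, w:F. ✗
w: successors {v, w, x}; □¬(q ∨ r) there: v:F, w:F, x:F. ✗
x: successors {s, v}; □¬(q ∨ r) there: s:F, v:F. ✗
Satisfying worlds: ∅.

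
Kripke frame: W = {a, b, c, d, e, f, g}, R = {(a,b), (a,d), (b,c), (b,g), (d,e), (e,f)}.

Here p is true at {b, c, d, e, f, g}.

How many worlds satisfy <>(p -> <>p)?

2

a: successors {b, d}; p -> <>p there: b:T, d:T. ✓
b: successors {c, g}; p -> <>p there: c:F, g:F. ✗
c: no successors, so <>(p -> <>p) fails. ✗
d: successors {e}; p -> <>p there: e:T. ✓
e: successors {f}; p -> <>p there: f:F. ✗
f: no successors, so <>(p -> <>p) fails. ✗
g: no successors, so <>(p -> <>p) fails. ✗
Satisfying worlds: {a, d}.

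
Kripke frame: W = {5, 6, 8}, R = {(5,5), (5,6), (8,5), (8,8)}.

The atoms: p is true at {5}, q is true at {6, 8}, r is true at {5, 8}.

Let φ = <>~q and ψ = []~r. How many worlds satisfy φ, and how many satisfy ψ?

2 and 1

For <>~q:
5: successors {5, 6}; ~q there: 5:T, 6:F. ✓
6: no successors, so <>~q fails. ✗
8: successors {5, 8}; ~q there: 5:T, 8:F. ✓
— 2 worlds.
For []~r:
5: successors {5, 6}; ~r there: 5:F, 6:T. ✗
6: no successors, so []~r holds vacuously. ✓
8: successors {5, 8}; ~r there: 5:F, 8:F. ✗
— 1 world.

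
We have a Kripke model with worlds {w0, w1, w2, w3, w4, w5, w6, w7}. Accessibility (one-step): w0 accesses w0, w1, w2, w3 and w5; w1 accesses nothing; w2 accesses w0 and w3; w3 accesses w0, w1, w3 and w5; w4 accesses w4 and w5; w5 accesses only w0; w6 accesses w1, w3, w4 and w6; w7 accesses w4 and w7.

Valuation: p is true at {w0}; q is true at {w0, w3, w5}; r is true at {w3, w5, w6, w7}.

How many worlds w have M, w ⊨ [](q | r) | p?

w0: [](q | r) is F, p is T. ✓
w1: [](q | r) is T, p is F. ✓
w2: [](q | r) is T, p is F. ✓
w3: [](q | r) is F, p is F. ✗
w4: [](q | r) is F, p is F. ✗
w5: [](q | r) is T, p is F. ✓
w6: [](q | r) is F, p is F. ✗
w7: [](q | r) is F, p is F. ✗
Satisfying worlds: {w0, w1, w2, w5}.

4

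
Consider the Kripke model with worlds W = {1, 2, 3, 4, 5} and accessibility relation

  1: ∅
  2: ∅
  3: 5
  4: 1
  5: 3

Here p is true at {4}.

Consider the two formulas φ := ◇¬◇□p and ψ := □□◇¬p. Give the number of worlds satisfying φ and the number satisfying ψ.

3 and 5

For ◇¬◇□p:
1: no successors, so ◇¬◇□p fails. ✗
2: no successors, so ◇¬◇□p fails. ✗
3: successors {5}; ¬◇□p there: 5:T. ✓
4: successors {1}; ¬◇□p there: 1:T. ✓
5: successors {3}; ¬◇□p there: 3:T. ✓
— 3 worlds.
For □□◇¬p:
1: no successors, so □□◇¬p holds vacuously. ✓
2: no successors, so □□◇¬p holds vacuously. ✓
3: successors {5}; □◇¬p there: 5:T. ✓
4: successors {1}; □◇¬p there: 1:T. ✓
5: successors {3}; □◇¬p there: 3:T. ✓
— 5 worlds.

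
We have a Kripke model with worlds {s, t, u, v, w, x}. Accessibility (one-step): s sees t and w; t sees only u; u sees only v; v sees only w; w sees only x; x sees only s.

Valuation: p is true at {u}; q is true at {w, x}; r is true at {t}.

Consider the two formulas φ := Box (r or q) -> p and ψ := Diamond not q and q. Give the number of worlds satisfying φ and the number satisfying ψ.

3 and 1

For Box (r or q) -> p:
s: Box (r or q) is T, p is F. ✗
t: Box (r or q) is F, p is F. ✓
u: Box (r or q) is F, p is T. ✓
v: Box (r or q) is T, p is F. ✗
w: Box (r or q) is T, p is F. ✗
x: Box (r or q) is F, p is F. ✓
— 3 worlds.
For Diamond not q and q:
s: Diamond not q is T, q is F. ✗
t: Diamond not q is T, q is F. ✗
u: Diamond not q is T, q is F. ✗
v: Diamond not q is F, q is F. ✗
w: Diamond not q is F, q is T. ✗
x: Diamond not q is T, q is T. ✓
— 1 world.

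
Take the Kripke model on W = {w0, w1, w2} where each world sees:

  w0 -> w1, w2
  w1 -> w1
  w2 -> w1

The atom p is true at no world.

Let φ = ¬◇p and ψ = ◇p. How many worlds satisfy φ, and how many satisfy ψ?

For ¬◇p:
w0: ◇p is F. ✓
w1: ◇p is F. ✓
w2: ◇p is F. ✓
— 3 worlds.
For ◇p:
w0: successors {w1, w2}; p there: w1:F, w2:F. ✗
w1: successors {w1}; p there: w1:F. ✗
w2: successors {w1}; p there: w1:F. ✗
— 0 worlds.

3 and 0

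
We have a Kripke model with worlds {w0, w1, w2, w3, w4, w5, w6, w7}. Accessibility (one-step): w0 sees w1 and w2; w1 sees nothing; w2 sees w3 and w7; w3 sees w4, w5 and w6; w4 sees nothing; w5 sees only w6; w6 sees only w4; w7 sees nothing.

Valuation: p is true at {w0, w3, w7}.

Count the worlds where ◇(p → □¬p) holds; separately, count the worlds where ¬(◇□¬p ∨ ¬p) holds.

5 and 1

For ◇(p → □¬p):
w0: successors {w1, w2}; p → □¬p there: w1:T, w2:T. ✓
w1: no successors, so ◇(p → □¬p) fails. ✗
w2: successors {w3, w7}; p → □¬p there: w3:T, w7:T. ✓
w3: successors {w4, w5, w6}; p → □¬p there: w4:T, w5:T, w6:T. ✓
w4: no successors, so ◇(p → □¬p) fails. ✗
w5: successors {w6}; p → □¬p there: w6:T. ✓
w6: successors {w4}; p → □¬p there: w4:T. ✓
w7: no successors, so ◇(p → □¬p) fails. ✗
— 5 worlds.
For ¬(◇□¬p ∨ ¬p):
w0: ◇□¬p ∨ ¬p is T. ✗
w1: ◇□¬p ∨ ¬p is T. ✗
w2: ◇□¬p ∨ ¬p is T. ✗
w3: ◇□¬p ∨ ¬p is T. ✗
w4: ◇□¬p ∨ ¬p is T. ✗
w5: ◇□¬p ∨ ¬p is T. ✗
w6: ◇□¬p ∨ ¬p is T. ✗
w7: ◇□¬p ∨ ¬p is F. ✓
— 1 world.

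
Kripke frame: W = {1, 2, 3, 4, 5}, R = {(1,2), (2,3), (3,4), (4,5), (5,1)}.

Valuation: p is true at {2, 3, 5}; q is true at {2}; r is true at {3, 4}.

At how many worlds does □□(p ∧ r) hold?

1

1: successors {2}; □(p ∧ r) there: 2:T. ✓
2: successors {3}; □(p ∧ r) there: 3:F. ✗
3: successors {4}; □(p ∧ r) there: 4:F. ✗
4: successors {5}; □(p ∧ r) there: 5:F. ✗
5: successors {1}; □(p ∧ r) there: 1:F. ✗
Satisfying worlds: {1}.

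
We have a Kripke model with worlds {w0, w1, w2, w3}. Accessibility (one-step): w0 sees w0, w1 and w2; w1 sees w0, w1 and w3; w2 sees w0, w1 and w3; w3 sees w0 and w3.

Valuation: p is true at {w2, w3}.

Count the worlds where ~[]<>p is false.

4

w0: []<>p is T. ✗
w1: []<>p is T. ✗
w2: []<>p is T. ✗
w3: []<>p is T. ✗
Satisfying worlds: ∅.
So ~[]<>p fails at the other 4 worlds.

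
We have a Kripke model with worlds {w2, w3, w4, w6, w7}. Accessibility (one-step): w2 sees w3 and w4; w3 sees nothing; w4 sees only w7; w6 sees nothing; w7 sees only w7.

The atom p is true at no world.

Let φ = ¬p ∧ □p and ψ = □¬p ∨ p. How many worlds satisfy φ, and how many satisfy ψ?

2 and 5

For ¬p ∧ □p:
w2: ¬p is T, □p is F. ✗
w3: ¬p is T, □p is T. ✓
w4: ¬p is T, □p is F. ✗
w6: ¬p is T, □p is T. ✓
w7: ¬p is T, □p is F. ✗
— 2 worlds.
For □¬p ∨ p:
w2: □¬p is T, p is F. ✓
w3: □¬p is T, p is F. ✓
w4: □¬p is T, p is F. ✓
w6: □¬p is T, p is F. ✓
w7: □¬p is T, p is F. ✓
— 5 worlds.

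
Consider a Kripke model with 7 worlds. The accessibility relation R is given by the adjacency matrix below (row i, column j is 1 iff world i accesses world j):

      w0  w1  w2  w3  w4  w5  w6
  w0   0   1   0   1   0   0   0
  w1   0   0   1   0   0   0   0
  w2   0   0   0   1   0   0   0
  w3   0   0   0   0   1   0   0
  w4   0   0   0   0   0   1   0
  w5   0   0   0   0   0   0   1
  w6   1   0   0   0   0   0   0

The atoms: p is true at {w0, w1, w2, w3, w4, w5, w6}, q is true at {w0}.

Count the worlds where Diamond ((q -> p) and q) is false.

w0: successors {w1, w3}; (q -> p) and q there: w1:F, w3:F. ✗
w1: successors {w2}; (q -> p) and q there: w2:F. ✗
w2: successors {w3}; (q -> p) and q there: w3:F. ✗
w3: successors {w4}; (q -> p) and q there: w4:F. ✗
w4: successors {w5}; (q -> p) and q there: w5:F. ✗
w5: successors {w6}; (q -> p) and q there: w6:F. ✗
w6: successors {w0}; (q -> p) and q there: w0:T. ✓
Satisfying worlds: {w6}.
So Diamond ((q -> p) and q) fails at the other 6 worlds.

6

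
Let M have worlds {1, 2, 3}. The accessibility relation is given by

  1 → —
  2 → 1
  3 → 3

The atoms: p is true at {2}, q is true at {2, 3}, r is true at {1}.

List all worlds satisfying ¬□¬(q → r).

{2}

1: □¬(q → r) is T. ✗
2: □¬(q → r) is F. ✓
3: □¬(q → r) is T. ✗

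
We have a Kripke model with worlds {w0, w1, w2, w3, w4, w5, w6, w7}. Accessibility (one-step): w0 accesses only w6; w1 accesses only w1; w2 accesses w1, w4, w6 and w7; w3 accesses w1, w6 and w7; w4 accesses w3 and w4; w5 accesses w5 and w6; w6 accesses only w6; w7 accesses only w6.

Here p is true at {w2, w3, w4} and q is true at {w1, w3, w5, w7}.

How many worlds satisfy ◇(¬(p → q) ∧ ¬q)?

w0: successors {w6}; ¬(p → q) ∧ ¬q there: w6:F. ✗
w1: successors {w1}; ¬(p → q) ∧ ¬q there: w1:F. ✗
w2: successors {w1, w4, w6, w7}; ¬(p → q) ∧ ¬q there: w1:F, w4:T, w6:F, w7:F. ✓
w3: successors {w1, w6, w7}; ¬(p → q) ∧ ¬q there: w1:F, w6:F, w7:F. ✗
w4: successors {w3, w4}; ¬(p → q) ∧ ¬q there: w3:F, w4:T. ✓
w5: successors {w5, w6}; ¬(p → q) ∧ ¬q there: w5:F, w6:F. ✗
w6: successors {w6}; ¬(p → q) ∧ ¬q there: w6:F. ✗
w7: successors {w6}; ¬(p → q) ∧ ¬q there: w6:F. ✗
Satisfying worlds: {w2, w4}.

2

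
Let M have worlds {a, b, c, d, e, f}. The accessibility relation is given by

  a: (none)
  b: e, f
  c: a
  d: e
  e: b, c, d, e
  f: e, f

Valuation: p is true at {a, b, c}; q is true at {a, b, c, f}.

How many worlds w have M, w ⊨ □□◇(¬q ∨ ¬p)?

a: no successors, so □□◇(¬q ∨ ¬p) holds vacuously. ✓
b: successors {e, f}; □◇(¬q ∨ ¬p) there: e:F, f:T. ✗
c: successors {a}; □◇(¬q ∨ ¬p) there: a:T. ✓
d: successors {e}; □◇(¬q ∨ ¬p) there: e:F. ✗
e: successors {b, c, d, e}; □◇(¬q ∨ ¬p) there: b:T, c:F, d:T, e:F. ✗
f: successors {e, f}; □◇(¬q ∨ ¬p) there: e:F, f:T. ✗
Satisfying worlds: {a, c}.

2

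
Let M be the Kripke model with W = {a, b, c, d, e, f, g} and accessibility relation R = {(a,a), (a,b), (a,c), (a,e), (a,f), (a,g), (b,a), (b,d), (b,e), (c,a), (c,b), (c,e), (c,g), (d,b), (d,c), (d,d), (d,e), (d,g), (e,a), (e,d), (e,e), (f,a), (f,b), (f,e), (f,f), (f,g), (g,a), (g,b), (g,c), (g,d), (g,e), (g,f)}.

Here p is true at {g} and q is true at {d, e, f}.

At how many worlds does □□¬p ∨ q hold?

3

a: □□¬p is F, q is F. ✗
b: □□¬p is F, q is F. ✗
c: □□¬p is F, q is F. ✗
d: □□¬p is F, q is T. ✓
e: □□¬p is F, q is T. ✓
f: □□¬p is F, q is T. ✓
g: □□¬p is F, q is F. ✗
Satisfying worlds: {d, e, f}.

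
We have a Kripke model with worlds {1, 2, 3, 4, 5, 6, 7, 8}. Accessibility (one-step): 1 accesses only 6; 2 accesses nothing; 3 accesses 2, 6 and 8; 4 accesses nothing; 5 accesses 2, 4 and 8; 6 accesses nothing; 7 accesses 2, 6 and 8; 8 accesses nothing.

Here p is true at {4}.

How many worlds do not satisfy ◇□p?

4

1: successors {6}; □p there: 6:T. ✓
2: no successors, so ◇□p fails. ✗
3: successors {2, 6, 8}; □p there: 2:T, 6:T, 8:T. ✓
4: no successors, so ◇□p fails. ✗
5: successors {2, 4, 8}; □p there: 2:T, 4:T, 8:T. ✓
6: no successors, so ◇□p fails. ✗
7: successors {2, 6, 8}; □p there: 2:T, 6:T, 8:T. ✓
8: no successors, so ◇□p fails. ✗
Satisfying worlds: {1, 3, 5, 7}.
So ◇□p fails at the other 4 worlds.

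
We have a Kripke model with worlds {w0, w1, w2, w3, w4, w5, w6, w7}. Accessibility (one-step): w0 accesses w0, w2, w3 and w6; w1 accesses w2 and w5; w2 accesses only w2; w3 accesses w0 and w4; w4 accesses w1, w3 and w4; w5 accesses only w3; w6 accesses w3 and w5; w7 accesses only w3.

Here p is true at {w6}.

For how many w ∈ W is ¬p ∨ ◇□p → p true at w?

w0: ¬p ∨ ◇□p is T, p is F. ✗
w1: ¬p ∨ ◇□p is T, p is F. ✗
w2: ¬p ∨ ◇□p is T, p is F. ✗
w3: ¬p ∨ ◇□p is T, p is F. ✗
w4: ¬p ∨ ◇□p is T, p is F. ✗
w5: ¬p ∨ ◇□p is T, p is F. ✗
w6: ¬p ∨ ◇□p is F, p is T. ✓
w7: ¬p ∨ ◇□p is T, p is F. ✗
Satisfying worlds: {w6}.

1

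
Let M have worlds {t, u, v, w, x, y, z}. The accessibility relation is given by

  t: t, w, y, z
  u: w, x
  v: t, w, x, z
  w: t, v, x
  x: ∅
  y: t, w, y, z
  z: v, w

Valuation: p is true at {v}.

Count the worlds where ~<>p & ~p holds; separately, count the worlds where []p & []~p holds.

For ~<>p & ~p:
t: ~<>p is T, ~p is T. ✓
u: ~<>p is T, ~p is T. ✓
v: ~<>p is T, ~p is F. ✗
w: ~<>p is F, ~p is T. ✗
x: ~<>p is T, ~p is T. ✓
y: ~<>p is T, ~p is T. ✓
z: ~<>p is F, ~p is T. ✗
— 4 worlds.
For []p & []~p:
t: []p is F, []~p is T. ✗
u: []p is F, []~p is T. ✗
v: []p is F, []~p is T. ✗
w: []p is F, []~p is F. ✗
x: []p is T, []~p is T. ✓
y: []p is F, []~p is T. ✗
z: []p is F, []~p is F. ✗
— 1 world.

4 and 1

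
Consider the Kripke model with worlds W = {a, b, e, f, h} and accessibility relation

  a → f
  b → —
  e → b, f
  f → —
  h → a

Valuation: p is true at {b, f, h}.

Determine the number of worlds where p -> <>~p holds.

3

a: p is F, <>~p is F. ✓
b: p is T, <>~p is F. ✗
e: p is F, <>~p is F. ✓
f: p is T, <>~p is F. ✗
h: p is T, <>~p is T. ✓
Satisfying worlds: {a, e, h}.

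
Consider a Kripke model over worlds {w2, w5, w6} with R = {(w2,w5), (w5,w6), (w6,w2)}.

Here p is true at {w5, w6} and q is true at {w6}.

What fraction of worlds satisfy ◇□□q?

w2: successors {w5}; □□q there: w5:F. ✗
w5: successors {w6}; □□q there: w6:F. ✗
w6: successors {w2}; □□q there: w2:T. ✓
That's 1 of 3 worlds, so 1/3.

1/3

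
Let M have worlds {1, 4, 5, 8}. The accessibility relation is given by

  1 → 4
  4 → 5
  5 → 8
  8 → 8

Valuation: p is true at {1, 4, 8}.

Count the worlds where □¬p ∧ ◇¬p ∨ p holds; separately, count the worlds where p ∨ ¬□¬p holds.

3 and 4

For □¬p ∧ ◇¬p ∨ p:
1: □¬p ∧ ◇¬p is F, p is T. ✓
4: □¬p ∧ ◇¬p is T, p is T. ✓
5: □¬p ∧ ◇¬p is F, p is F. ✗
8: □¬p ∧ ◇¬p is F, p is T. ✓
— 3 worlds.
For p ∨ ¬□¬p:
1: p is T, ¬□¬p is T. ✓
4: p is T, ¬□¬p is F. ✓
5: p is F, ¬□¬p is T. ✓
8: p is T, ¬□¬p is T. ✓
— 4 worlds.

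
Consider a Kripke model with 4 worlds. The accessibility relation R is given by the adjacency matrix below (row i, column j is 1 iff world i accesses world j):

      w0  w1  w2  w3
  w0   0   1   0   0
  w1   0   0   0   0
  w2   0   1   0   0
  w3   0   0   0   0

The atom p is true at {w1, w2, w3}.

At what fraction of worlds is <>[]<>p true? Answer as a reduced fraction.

w0: successors {w1}; []<>p there: w1:T. ✓
w1: no successors, so <>[]<>p fails. ✗
w2: successors {w1}; []<>p there: w1:T. ✓
w3: no successors, so <>[]<>p fails. ✗
That's 2 of 4 worlds, so 2/4 = 1/2.

1/2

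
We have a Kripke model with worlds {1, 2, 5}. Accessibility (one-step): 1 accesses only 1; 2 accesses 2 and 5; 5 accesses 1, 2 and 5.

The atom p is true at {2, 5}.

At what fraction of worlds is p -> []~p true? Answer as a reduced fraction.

1: p is F, []~p is T. ✓
2: p is T, []~p is F. ✗
5: p is T, []~p is F. ✗
That's 1 of 3 worlds, so 1/3.

1/3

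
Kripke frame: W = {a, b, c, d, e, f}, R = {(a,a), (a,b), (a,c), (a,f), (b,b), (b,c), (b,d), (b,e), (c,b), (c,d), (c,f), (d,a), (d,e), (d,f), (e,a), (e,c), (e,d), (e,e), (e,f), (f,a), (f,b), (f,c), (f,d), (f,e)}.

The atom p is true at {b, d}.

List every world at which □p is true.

∅

a: successors {a, b, c, f}; p there: a:F, b:T, c:F, f:F. ✗
b: successors {b, c, d, e}; p there: b:T, c:F, d:T, e:F. ✗
c: successors {b, d, f}; p there: b:T, d:T, f:F. ✗
d: successors {a, e, f}; p there: a:F, e:F, f:F. ✗
e: successors {a, c, d, e, f}; p there: a:F, c:F, d:T, e:F, f:F. ✗
f: successors {a, b, c, d, e}; p there: a:F, b:T, c:F, d:T, e:F. ✗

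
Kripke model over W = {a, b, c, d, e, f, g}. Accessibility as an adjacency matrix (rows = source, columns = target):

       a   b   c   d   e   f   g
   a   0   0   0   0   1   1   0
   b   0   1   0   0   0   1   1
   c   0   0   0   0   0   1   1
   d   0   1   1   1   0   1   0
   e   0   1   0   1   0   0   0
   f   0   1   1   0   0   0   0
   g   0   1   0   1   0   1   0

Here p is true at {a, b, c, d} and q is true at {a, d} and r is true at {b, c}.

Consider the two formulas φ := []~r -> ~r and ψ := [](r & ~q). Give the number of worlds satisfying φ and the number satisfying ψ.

6 and 1

For []~r -> ~r:
a: []~r is T, ~r is T. ✓
b: []~r is F, ~r is F. ✓
c: []~r is T, ~r is F. ✗
d: []~r is F, ~r is T. ✓
e: []~r is F, ~r is T. ✓
f: []~r is F, ~r is T. ✓
g: []~r is F, ~r is T. ✓
— 6 worlds.
For [](r & ~q):
a: successors {e, f}; r & ~q there: e:F, f:F. ✗
b: successors {b, f, g}; r & ~q there: b:T, f:F, g:F. ✗
c: successors {f, g}; r & ~q there: f:F, g:F. ✗
d: successors {b, c, d, f}; r & ~q there: b:T, c:T, d:F, f:F. ✗
e: successors {b, d}; r & ~q there: b:T, d:F. ✗
f: successors {b, c}; r & ~q there: b:T, c:T. ✓
g: successors {b, d, f}; r & ~q there: b:T, d:F, f:F. ✗
— 1 world.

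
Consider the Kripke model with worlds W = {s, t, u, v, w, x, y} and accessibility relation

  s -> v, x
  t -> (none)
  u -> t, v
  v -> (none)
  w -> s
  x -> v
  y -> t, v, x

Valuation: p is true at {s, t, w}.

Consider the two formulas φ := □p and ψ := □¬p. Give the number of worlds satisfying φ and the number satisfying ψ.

For □p:
s: successors {v, x}; p there: v:F, x:F. ✗
t: no successors, so □p holds vacuously. ✓
u: successors {t, v}; p there: t:T, v:F. ✗
v: no successors, so □p holds vacuously. ✓
w: successors {s}; p there: s:T. ✓
x: successors {v}; p there: v:F. ✗
y: successors {t, v, x}; p there: t:T, v:F, x:F. ✗
— 3 worlds.
For □¬p:
s: successors {v, x}; ¬p there: v:T, x:T. ✓
t: no successors, so □¬p holds vacuously. ✓
u: successors {t, v}; ¬p there: t:F, v:T. ✗
v: no successors, so □¬p holds vacuously. ✓
w: successors {s}; ¬p there: s:F. ✗
x: successors {v}; ¬p there: v:T. ✓
y: successors {t, v, x}; ¬p there: t:F, v:T, x:T. ✗
— 4 worlds.

3 and 4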